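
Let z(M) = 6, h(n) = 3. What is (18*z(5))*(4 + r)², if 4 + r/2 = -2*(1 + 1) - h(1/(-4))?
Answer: 34992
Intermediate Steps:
r = -22 (r = -8 + 2*(-2*(1 + 1) - 1*3) = -8 + 2*(-2*2 - 3) = -8 + 2*(-4 - 3) = -8 + 2*(-7) = -8 - 14 = -22)
(18*z(5))*(4 + r)² = (18*6)*(4 - 22)² = 108*(-18)² = 108*324 = 34992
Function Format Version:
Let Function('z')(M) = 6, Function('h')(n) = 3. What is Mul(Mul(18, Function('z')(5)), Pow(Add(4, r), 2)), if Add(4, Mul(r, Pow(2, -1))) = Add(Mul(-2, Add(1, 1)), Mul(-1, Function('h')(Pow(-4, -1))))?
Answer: 34992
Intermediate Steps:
r = -22 (r = Add(-8, Mul(2, Add(Mul(-2, Add(1, 1)), Mul(-1, 3)))) = Add(-8, Mul(2, Add(Mul(-2, 2), -3))) = Add(-8, Mul(2, Add(-4, -3))) = Add(-8, Mul(2, -7)) = Add(-8, -14) = -22)
Mul(Mul(18, Function('z')(5)), Pow(Add(4, r), 2)) = Mul(Mul(18, 6), Pow(Add(4, -22), 2)) = Mul(108, Pow(-18, 2)) = Mul(108, 324) = 34992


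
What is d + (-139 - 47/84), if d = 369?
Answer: 19273/84 ≈ 229.44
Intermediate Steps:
d + (-139 - 47/84) = 369 + (-139 - 47/84) = 369 - 11723/84 = 19273/84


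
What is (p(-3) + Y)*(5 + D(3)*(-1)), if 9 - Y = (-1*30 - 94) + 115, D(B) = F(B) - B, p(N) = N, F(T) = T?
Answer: 75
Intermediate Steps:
D(B) = 0 (D(B) = B - B = 0)
Y = 18 (Y = 9 - ((-1*30 - 94) + 115) = 9 - ((-30 - 94) + 115) = 9 - (-124 + 115) = 9 - 1*(-9) = 9 + 9 = 18)
(p(-3) + Y)*(5 + D(3)*(-1)) = (-3 + 18)*(5 + 0*(-1)) = 15*(5 + 0) = 15*5 = 75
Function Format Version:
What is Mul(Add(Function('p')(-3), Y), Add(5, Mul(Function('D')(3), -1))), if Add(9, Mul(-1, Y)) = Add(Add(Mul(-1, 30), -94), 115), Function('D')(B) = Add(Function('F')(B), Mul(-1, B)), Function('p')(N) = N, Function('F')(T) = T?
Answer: 75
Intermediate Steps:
Function('D')(B) = 0 (Function('D')(B) = Add(B, Mul(-1, B)) = 0)
Y = 18 (Y = Add(9, Mul(-1, Add(Add(Mul(-1, 30), -94), 115))) = Add(9, Mul(-1, Add(Add(-30, -94), 115))) = Add(9, Mul(-1, Add(-124, 115))) = Add(9, Mul(-1, -9)) = Add(9, 9) = 18)
Mul(Add(Function('p')(-3), Y), Add(5, Mul(Function('D')(3), -1))) = Mul(Add(-3, 18), Add(5, Mul(0, -1))) = Mul(15, Add(5, 0)) = Mul(15, 5) = 75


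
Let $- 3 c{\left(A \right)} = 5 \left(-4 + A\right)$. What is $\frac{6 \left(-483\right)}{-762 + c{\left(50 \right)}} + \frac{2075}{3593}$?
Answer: $\frac{18229121}{4519994} \approx 4.033$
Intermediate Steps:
$c{\left(A \right)} = \frac{20}{3} - \frac{5 A}{3}$ ($c{\left(A \right)} = - \frac{5 \left(-4 + A\right)}{3} = - \frac{-20 + 5 A}{3} = \frac{20}{3} - \frac{5 A}{3}$)
$\frac{6 \left(-483\right)}{-762 + c{\left(50 \right)}} + \frac{2075}{3593} = \frac{6 \left(-483\right)}{-762 + \left(\frac{20}{3} - \frac{250}{3}\right)} + \frac{2075}{3593} = - \frac{2898}{-762 + \left(\frac{20}{3} - \frac{250}{3}\right)} + 2075 \cdot \frac{1}{3593} = - \frac{2898}{-762 - \frac{230}{3}} + \frac{2075}{3593} = - \frac{2898}{- \frac{2516}{3}} + \frac{2075}{3593} = \left(-2898\right) \left(- \frac{3}{2516}\right) + \frac{2075}{3593} = \frac{4347}{1258} + \frac{2075}{3593} = \frac{18229121}{4519994}$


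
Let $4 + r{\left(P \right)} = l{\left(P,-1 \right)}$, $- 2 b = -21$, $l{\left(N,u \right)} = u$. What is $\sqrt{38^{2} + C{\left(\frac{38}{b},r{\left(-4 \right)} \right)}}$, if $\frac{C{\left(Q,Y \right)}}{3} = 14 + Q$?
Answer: $\frac{13 \sqrt{434}}{7} \approx 38.689$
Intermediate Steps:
$b = \frac{21}{2}$ ($b = \left(- \frac{1}{2}\right) \left(-21\right) = \frac{21}{2} \approx 10.5$)
$r{\left(P \right)} = -5$ ($r{\left(P \right)} = -4 - 1 = -5$)
$C{\left(Q,Y \right)} = 42 + 3 Q$ ($C{\left(Q,Y \right)} = 3 \left(14 + Q\right) = 42 + 3 Q$)
$\sqrt{38^{2} + C{\left(\frac{38}{b},r{\left(-4 \right)} \right)}} = \sqrt{38^{2} + \left(42 + 3 \frac{38}{\frac{21}{2}}\right)} = \sqrt{1444 + \left(42 + 3 \cdot 38 \cdot \frac{2}{21}\right)} = \sqrt{1444 + \left(42 + 3 \cdot \frac{76}{21}\right)} = \sqrt{1444 + \left(42 + \frac{76}{7}\right)} = \sqrt{1444 + \frac{370}{7}} = \sqrt{\frac{10478}{7}} = \frac{13 \sqrt{434}}{7}$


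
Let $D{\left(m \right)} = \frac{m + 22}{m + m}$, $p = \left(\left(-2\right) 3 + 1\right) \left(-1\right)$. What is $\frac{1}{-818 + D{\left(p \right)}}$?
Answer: $- \frac{10}{8153} \approx -0.0012265$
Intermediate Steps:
$p = 5$ ($p = \left(-6 + 1\right) \left(-1\right) = \left(-5\right) \left(-1\right) = 5$)
$D{\left(m \right)} = \frac{22 + m}{2 m}$
$\frac{1}{-818 + D{\left(p \right)}} = \frac{1}{-818 + \frac{22 + 5}{2 \cdot 5}} = \frac{1}{-818 + \frac{1}{2} \cdot \frac{1}{5} \cdot 27} = \frac{1}{-818 + \frac{27}{10}} = \frac{1}{- \frac{8153}{10}} = - \frac{10}{8153}$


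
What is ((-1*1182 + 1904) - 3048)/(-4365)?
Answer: 2326/4365 ≈ 0.53288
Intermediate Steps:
((-1*1182 + 1904) - 3048)/(-4365) = ((-1182 + 1904) - 3048)*(-1/4365) = (722 - 3048)*(-1/4365) = -2326*(-1/4365) = 2326/4365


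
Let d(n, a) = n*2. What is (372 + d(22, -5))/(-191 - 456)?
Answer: -416/647 ≈ -0.64297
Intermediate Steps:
d(n, a) = 2*n
(372 + d(22, -5))/(-191 - 456) = (372 + 2*22)/(-191 - 456) = (372 + 44)/(-647) = 416*(-1/647) = -416/647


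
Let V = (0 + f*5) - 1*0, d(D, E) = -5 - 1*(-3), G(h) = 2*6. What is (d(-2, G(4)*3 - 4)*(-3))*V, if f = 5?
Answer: 150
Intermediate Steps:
G(h) = 12
d(D, E) = -2 (d(D, E) = -5 + 3 = -2)
V = 25 (V = (0 + 5*5) - 1*0 = (0 + 25) + 0 = 25 + 0 = 25)
(d(-2, G(4)*3 - 4)*(-3))*V = -2*(-3)*25 = 6*25 = 150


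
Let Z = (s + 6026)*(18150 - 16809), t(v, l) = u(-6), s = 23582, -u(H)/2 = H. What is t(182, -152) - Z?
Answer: -39704316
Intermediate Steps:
u(H) = -2*H
t(v, l) = 12 (t(v, l) = -2*(-6) = 12)
Z = 39704328 (Z = (23582 + 6026)*(18150 - 16809) = 29608*1341 = 39704328)
t(182, -152) - Z = 12 - 1*39704328 = 12 - 39704328 = -39704316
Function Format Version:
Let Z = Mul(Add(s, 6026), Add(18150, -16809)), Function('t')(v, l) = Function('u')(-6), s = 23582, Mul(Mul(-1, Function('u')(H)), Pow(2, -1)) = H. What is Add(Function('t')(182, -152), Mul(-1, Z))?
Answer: -39704316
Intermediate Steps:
Function('u')(H) = Mul(-2, H)
Function('t')(v, l) = 12 (Function('t')(v, l) = Mul(-2, -6) = 12)
Z = 39704328 (Z = Mul(Add(23582, 6026), Add(18150, -16809)) = Mul(29608, 1341) = 39704328)
Add(Function('t')(182, -152), Mul(-1, Z)) = Add(12, Mul(-1, 39704328)) = Add(12, -39704328) = -39704316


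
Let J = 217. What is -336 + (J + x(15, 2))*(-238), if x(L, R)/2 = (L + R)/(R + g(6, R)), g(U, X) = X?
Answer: -54005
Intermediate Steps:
x(L, R) = (L + R)/R (x(L, R) = 2*((L + R)/(R + R)) = 2*((L + R)/((2*R))) = 2*((L + R)*(1/(2*R))) = 2*((L + R)/(2*R)) = (L + R)/R)
-336 + (J + x(15, 2))*(-238) = -336 + (217 + (15 + 2)/2)*(-238) = -336 + (217 + (½)*17)*(-238) = -336 + (217 + 17/2)*(-238) = -336 + (451/2)*(-238) = -336 - 53669 = -54005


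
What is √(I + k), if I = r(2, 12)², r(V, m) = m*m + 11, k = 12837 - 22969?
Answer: √13893 ≈ 117.87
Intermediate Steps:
k = -10132
r(V, m) = 11 + m² (r(V, m) = m² + 11 = 11 + m²)
I = 24025 (I = (11 + 12²)² = (11 + 144)² = 155² = 24025)
√(I + k) = √(24025 - 10132) = √13893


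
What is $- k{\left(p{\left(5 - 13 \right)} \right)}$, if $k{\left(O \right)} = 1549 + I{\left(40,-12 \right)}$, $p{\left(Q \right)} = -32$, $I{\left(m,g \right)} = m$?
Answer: $-1589$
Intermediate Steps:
$k{\left(O \right)} = 1589$ ($k{\left(O \right)} = 1549 + 40 = 1589$)
$- k{\left(p{\left(5 - 13 \right)} \right)} = \left(-1\right) 1589 = -1589$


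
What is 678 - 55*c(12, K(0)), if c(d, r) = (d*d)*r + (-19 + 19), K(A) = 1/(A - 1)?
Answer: 8598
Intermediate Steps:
K(A) = 1/(-1 + A)
c(d, r) = r*d² (c(d, r) = d²*r + 0 = r*d² + 0 = r*d²)
678 - 55*c(12, K(0)) = 678 - 55*12²/(-1 + 0) = 678 - 55*144/(-1) = 678 - (-55)*144 = 678 - 55*(-144) = 678 + 7920 = 8598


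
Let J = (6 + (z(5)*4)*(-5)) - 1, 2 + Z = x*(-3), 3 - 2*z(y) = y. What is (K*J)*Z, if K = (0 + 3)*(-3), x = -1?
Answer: -225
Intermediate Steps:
z(y) = 3/2 - y/2
Z = 1 (Z = -2 - 1*(-3) = -2 + 3 = 1)
K = -9 (K = 3*(-3) = -9)
J = 25 (J = (6 + ((3/2 - ½*5)*4)*(-5)) - 1 = (6 + ((3/2 - 5/2)*4)*(-5)) - 1 = (6 - 1*4*(-5)) - 1 = (6 - 4*(-5)) - 1 = (6 + 20) - 1 = 26 - 1 = 25)
(K*J)*Z = -9*25*1 = -225*1 = -225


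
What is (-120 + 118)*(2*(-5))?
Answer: 20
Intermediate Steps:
(-120 + 118)*(2*(-5)) = -2*(-10) = 20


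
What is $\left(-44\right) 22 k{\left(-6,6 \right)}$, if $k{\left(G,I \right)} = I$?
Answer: $-5808$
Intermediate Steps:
$\left(-44\right) 22 k{\left(-6,6 \right)} = \left(-44\right) 22 \cdot 6 = \left(-968\right) 6 = -5808$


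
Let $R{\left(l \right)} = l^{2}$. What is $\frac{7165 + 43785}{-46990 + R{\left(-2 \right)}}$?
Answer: $- \frac{25475}{23493} \approx -1.0844$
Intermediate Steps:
$\frac{7165 + 43785}{-46990 + R{\left(-2 \right)}} = \frac{7165 + 43785}{-46990 + \left(-2\right)^{2}} = \frac{50950}{-46990 + 4} = \frac{50950}{-46986} = 50950 \left(- \frac{1}{46986}\right) = - \frac{25475}{23493}$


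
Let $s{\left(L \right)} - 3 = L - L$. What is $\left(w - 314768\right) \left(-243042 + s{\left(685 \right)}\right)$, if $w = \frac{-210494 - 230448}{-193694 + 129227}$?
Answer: $\frac{1643892117034282}{21489} \approx 7.6499 \cdot 10^{10}$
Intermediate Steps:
$w = \frac{440942}{64467}$ ($w = - \frac{440942}{-64467} = \left(-440942\right) \left(- \frac{1}{64467}\right) = \frac{440942}{64467} \approx 6.8398$)
$s{\left(L \right)} = 3$ ($s{\left(L \right)} = 3 + \left(L - L\right) = 3 + 0 = 3$)
$\left(w - 314768\right) \left(-243042 + s{\left(685 \right)}\right) = \left(\frac{440942}{64467} - 314768\right) \left(-243042 + 3\right) = \left(- \frac{20291707714}{64467}\right) \left(-243039\right) = \frac{1643892117034282}{21489}$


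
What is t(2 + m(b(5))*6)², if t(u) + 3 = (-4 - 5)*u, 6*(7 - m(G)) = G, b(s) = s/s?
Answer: 152100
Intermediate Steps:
b(s) = 1
m(G) = 7 - G/6
t(u) = -3 - 9*u (t(u) = -3 + (-4 - 5)*u = -3 - 9*u)
t(2 + m(b(5))*6)² = (-3 - 9*(2 + (7 - ⅙*1)*6))² = (-3 - 9*(2 + (7 - ⅙)*6))² = (-3 - 9*(2 + (41/6)*6))² = (-3 - 9*(2 + 41))² = (-3 - 9*43)² = (-3 - 387)² = (-390)² = 152100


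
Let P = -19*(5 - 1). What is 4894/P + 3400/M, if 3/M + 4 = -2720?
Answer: -117316047/38 ≈ -3.0873e+6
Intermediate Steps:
M = -1/908 (M = 3/(-4 - 2720) = 3/(-2724) = 3*(-1/2724) = -1/908 ≈ -0.0011013)
P = -76 (P = -19*4 = -76)
4894/P + 3400/M = 4894/(-76) + 3400/(-1/908) = 4894*(-1/76) + 3400*(-908) = -2447/38 - 3087200 = -117316047/38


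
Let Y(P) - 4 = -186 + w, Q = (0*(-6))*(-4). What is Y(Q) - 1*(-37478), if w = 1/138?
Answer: 5146849/138 ≈ 37296.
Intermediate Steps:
w = 1/138 ≈ 0.0072464
Q = 0 (Q = 0*(-4) = 0)
Y(P) = -25115/138 (Y(P) = 4 + (-186 + 1/138) = 4 - 25667/138 = -25115/138)
Y(Q) - 1*(-37478) = -25115/138 - 1*(-37478) = -25115/138 + 37478 = 5146849/138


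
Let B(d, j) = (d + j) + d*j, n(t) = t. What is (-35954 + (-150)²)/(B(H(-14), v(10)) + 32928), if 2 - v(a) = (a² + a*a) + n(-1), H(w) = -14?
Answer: -13454/35475 ≈ -0.37925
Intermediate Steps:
v(a) = 3 - 2*a² (v(a) = 2 - ((a² + a*a) - 1) = 2 - ((a² + a²) - 1) = 2 - (2*a² - 1) = 2 - (-1 + 2*a²) = 2 + (1 - 2*a²) = 3 - 2*a²)
B(d, j) = d + j + d*j
(-35954 + (-150)²)/(B(H(-14), v(10)) + 32928) = (-35954 + (-150)²)/((-14 + (3 - 2*10²) - 14*(3 - 2*10²)) + 32928) = (-35954 + 22500)/((-14 + (3 - 2*100) - 14*(3 - 2*100)) + 32928) = -13454/((-14 + (3 - 200) - 14*(3 - 200)) + 32928) = -13454/((-14 - 197 - 14*(-197)) + 32928) = -13454/((-14 - 197 + 2758) + 32928) = -13454/(2547 + 32928) = -13454/35475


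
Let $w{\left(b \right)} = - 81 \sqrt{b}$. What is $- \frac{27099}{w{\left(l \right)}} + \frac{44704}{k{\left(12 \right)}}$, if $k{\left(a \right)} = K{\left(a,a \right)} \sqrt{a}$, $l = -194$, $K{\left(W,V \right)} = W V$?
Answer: $\frac{1397 \sqrt{3}}{27} - \frac{3011 i \sqrt{194}}{1746} \approx 89.618 - 24.02 i$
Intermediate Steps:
$K{\left(W,V \right)} = V W$
$k{\left(a \right)} = a^{\frac{5}{2}}$ ($k{\left(a \right)} = a a \sqrt{a} = a^{2} \sqrt{a} = a^{\frac{5}{2}}$)
$- \frac{27099}{w{\left(l \right)}} + \frac{44704}{k{\left(12 \right)}} = - \frac{27099}{\left(-81\right) \sqrt{-194}} + \frac{44704}{12^{\frac{5}{2}}} = - \frac{27099}{\left(-81\right) i \sqrt{194}} + \frac{44704}{288 \sqrt{3}} = - \frac{27099}{\left(-81\right) i \sqrt{194}} + 44704 \frac{\sqrt{3}}{864} = - 27099 \frac{i \sqrt{194}}{15714} + \frac{1397 \sqrt{3}}{27} = - \frac{3011 i \sqrt{194}}{1746} + \frac{1397 \sqrt{3}}{27} = \frac{1397 \sqrt{3}}{27} - \frac{3011 i \sqrt{194}}{1746}$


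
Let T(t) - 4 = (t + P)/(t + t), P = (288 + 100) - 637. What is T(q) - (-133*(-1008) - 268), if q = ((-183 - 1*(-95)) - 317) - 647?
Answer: -281497067/2104 ≈ -1.3379e+5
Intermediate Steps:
q = -1052 (q = ((-183 + 95) - 317) - 647 = (-88 - 317) - 647 = -405 - 647 = -1052)
P = -249 (P = 388 - 637 = -249)
T(t) = 4 + (-249 + t)/(2*t) (T(t) = 4 + (t - 249)/(t + t) = 4 + (-249 + t)/((2*t)) = 4 + (-249 + t)*(1/(2*t)) = 4 + (-249 + t)/(2*t))
T(q) - (-133*(-1008) - 268) = (3/2)*(-83 + 3*(-1052))/(-1052) - (-133*(-1008) - 268) = (3/2)*(-1/1052)*(-83 - 3156) - (134064 - 268) = (3/2)*(-1/1052)*(-3239) - 1*133796 = 9717/2104 - 133796 = -281497067/2104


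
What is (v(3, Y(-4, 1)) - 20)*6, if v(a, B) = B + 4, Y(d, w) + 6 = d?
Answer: -156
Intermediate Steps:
Y(d, w) = -6 + d
v(a, B) = 4 + B
(v(3, Y(-4, 1)) - 20)*6 = ((4 + (-6 - 4)) - 20)*6 = ((4 - 10) - 20)*6 = (-6 - 20)*6 = -26*6 = -156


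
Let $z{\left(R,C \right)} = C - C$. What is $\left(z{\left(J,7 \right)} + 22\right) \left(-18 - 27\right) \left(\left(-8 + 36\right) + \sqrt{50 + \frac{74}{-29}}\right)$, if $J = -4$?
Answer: $-27720 - \frac{3960 \sqrt{2494}}{29} \approx -34539.0$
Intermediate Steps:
$z{\left(R,C \right)} = 0$
$\left(z{\left(J,7 \right)} + 22\right) \left(-18 - 27\right) \left(\left(-8 + 36\right) + \sqrt{50 + \frac{74}{-29}}\right) = \left(0 + 22\right) \left(-18 - 27\right) \left(\left(-8 + 36\right) + \sqrt{50 + \frac{74}{-29}}\right) = 22 \left(-45\right) \left(28 + \sqrt{50 + 74 \left(- \frac{1}{29}\right)}\right) = - 990 \left(28 + \sqrt{50 - \frac{74}{29}}\right) = - 990 \left(28 + \sqrt{\frac{1376}{29}}\right) = - 990 \left(28 + \frac{4 \sqrt{2494}}{29}\right) = -27720 - \frac{3960 \sqrt{2494}}{29}$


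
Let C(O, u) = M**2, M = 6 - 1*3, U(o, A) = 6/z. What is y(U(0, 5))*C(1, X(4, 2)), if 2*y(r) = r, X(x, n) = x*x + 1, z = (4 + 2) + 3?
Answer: 3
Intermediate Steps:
z = 9 (z = 6 + 3 = 9)
U(o, A) = 2/3 (U(o, A) = 6/9 = 6*(1/9) = 2/3)
M = 3 (M = 6 - 3 = 3)
X(x, n) = 1 + x**2 (X(x, n) = x**2 + 1 = 1 + x**2)
y(r) = r/2
C(O, u) = 9 (C(O, u) = 3**2 = 9)
y(U(0, 5))*C(1, X(4, 2)) = ((1/2)*(2/3))*9 = (1/3)*9 = 3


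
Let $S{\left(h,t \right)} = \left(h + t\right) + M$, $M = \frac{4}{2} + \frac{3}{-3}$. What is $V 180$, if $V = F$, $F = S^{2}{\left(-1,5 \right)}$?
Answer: $4500$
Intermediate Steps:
$M = 1$ ($M = 4 \cdot \frac{1}{2} + 3 \left(- \frac{1}{3}\right) = 2 - 1 = 1$)
$S{\left(h,t \right)} = 1 + h + t$ ($S{\left(h,t \right)} = \left(h + t\right) + 1 = 1 + h + t$)
$F = 25$ ($F = \left(1 - 1 + 5\right)^{2} = 5^{2} = 25$)
$V = 25$
$V 180 = 25 \cdot 180 = 4500$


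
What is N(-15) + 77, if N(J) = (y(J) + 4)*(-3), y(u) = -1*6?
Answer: 83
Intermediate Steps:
y(u) = -6
N(J) = 6 (N(J) = (-6 + 4)*(-3) = -2*(-3) = 6)
N(-15) + 77 = 6 + 77 = 83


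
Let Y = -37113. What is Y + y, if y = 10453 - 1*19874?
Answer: -46534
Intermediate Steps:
y = -9421 (y = 10453 - 19874 = -9421)
Y + y = -37113 - 9421 = -46534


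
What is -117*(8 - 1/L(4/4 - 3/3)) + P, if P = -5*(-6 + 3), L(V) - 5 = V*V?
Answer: -4488/5 ≈ -897.60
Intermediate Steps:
L(V) = 5 + V**2 (L(V) = 5 + V*V = 5 + V**2)
P = 15 (P = -5*(-3) = 15)
-117*(8 - 1/L(4/4 - 3/3)) + P = -117*(8 - 1/(5 + (4/4 - 3/3)**2)) + 15 = -117*(8 - 1/(5 + (4*(1/4) - 3*1/3)**2)) + 15 = -117*(8 - 1/(5 + (1 - 1)**2)) + 15 = -117*(8 - 1/(5 + 0**2)) + 15 = -117*(8 - 1/(5 + 0)) + 15 = -117*(8 - 1/5) + 15 = -117*39/5 + 15 = -4563/5 + 15 = -4488/5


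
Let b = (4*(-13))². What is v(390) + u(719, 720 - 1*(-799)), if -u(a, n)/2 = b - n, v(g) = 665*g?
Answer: 256980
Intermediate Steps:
b = 2704 (b = (-52)² = 2704)
u(a, n) = -5408 + 2*n (u(a, n) = -2*(2704 - n) = -5408 + 2*n)
v(390) + u(719, 720 - 1*(-799)) = 665*390 + (-5408 + 2*(720 - 1*(-799))) = 259350 + (-5408 + 2*(720 + 799)) = 259350 + (-5408 + 2*1519) = 259350 + (-5408 + 3038) = 259350 - 2370 = 256980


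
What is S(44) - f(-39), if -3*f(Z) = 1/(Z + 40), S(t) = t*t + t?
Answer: 5941/3 ≈ 1980.3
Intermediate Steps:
S(t) = t + t**2 (S(t) = t**2 + t = t + t**2)
f(Z) = -1/(3*(40 + Z)) (f(Z) = -1/(3*(Z + 40)) = -1/(3*(40 + Z)))
S(44) - f(-39) = 44*(1 + 44) - (-1)/(120 + 3*(-39)) = 44*45 - (-1)/(120 - 117) = 1980 - (-1)/3 = 1980 - 1*(-1/3) = 1980 + 1/3 = 5941/3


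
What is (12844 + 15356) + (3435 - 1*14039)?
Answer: 17596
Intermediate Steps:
(12844 + 15356) + (3435 - 1*14039) = 28200 + (3435 - 14039) = 28200 - 10604 = 17596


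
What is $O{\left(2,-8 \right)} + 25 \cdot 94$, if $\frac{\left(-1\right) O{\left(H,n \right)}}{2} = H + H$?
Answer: $2342$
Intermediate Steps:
$O{\left(H,n \right)} = - 4 H$ ($O{\left(H,n \right)} = - 2 \left(H + H\right) = - 2 \cdot 2 H = - 4 H$)
$O{\left(2,-8 \right)} + 25 \cdot 94 = \left(-4\right) 2 + 25 \cdot 94 = -8 + 2350 = 2342$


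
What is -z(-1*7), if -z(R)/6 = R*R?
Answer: 294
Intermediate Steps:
z(R) = -6*R² (z(R) = -6*R*R = -6*R²)
-z(-1*7) = -(-6)*(-1*7)² = -(-6)*(-7)² = -(-6)*49 = -1*(-294) = 294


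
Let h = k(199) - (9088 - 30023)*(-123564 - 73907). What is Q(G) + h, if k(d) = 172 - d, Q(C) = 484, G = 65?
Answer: -4134054928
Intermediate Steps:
h = -4134055412 (h = (172 - 1*199) - (9088 - 30023)*(-123564 - 73907) = (172 - 199) - (-20935)*(-197471) = -27 - 1*4134055385 = -27 - 4134055385 = -4134055412)
Q(G) + h = 484 - 4134055412 = -4134054928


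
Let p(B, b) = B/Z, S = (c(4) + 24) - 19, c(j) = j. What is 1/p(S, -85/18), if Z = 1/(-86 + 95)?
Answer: 1/81 ≈ 0.012346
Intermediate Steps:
Z = ⅑ (Z = 1/9 = ⅑ ≈ 0.11111)
S = 9 (S = (4 + 24) - 19 = 28 - 19 = 9)
p(B, b) = 9*B (p(B, b) = B/(⅑) = B*9 = 9*B)
1/p(S, -85/18) = 1/(9*9) = 1/81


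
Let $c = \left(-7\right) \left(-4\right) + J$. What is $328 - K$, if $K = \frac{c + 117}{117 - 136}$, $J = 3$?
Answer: $\frac{6380}{19} \approx 335.79$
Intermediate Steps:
$c = 31$ ($c = \left(-7\right) \left(-4\right) + 3 = 28 + 3 = 31$)
$K = - \frac{148}{19}$ ($K = \frac{31 + 117}{117 - 136} = \frac{148}{-19} = 148 \left(- \frac{1}{19}\right) = - \frac{148}{19} \approx -7.7895$)
$328 - K = 328 - - \frac{148}{19} = 328 + \frac{148}{19} = \frac{6380}{19}$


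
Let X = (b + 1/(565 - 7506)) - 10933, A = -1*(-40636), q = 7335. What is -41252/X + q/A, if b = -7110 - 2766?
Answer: 6347371974701/2934635815860 ≈ 2.1629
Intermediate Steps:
b = -9876
A = 40636
X = -144435270/6941 (X = (-9876 + 1/(565 - 7506)) - 10933 = (-9876 + 1/(-6941)) - 10933 = (-9876 - 1/6941) - 10933 = -68549317/6941 - 10933 = -144435270/6941 ≈ -20809.)
-41252/X + q/A = -41252/(-144435270/6941) + 7335/40636 = -41252*(-6941/144435270) + 7335*(1/40636) = 143165066/72217635 + 7335/40636 = 6347371974701/2934635815860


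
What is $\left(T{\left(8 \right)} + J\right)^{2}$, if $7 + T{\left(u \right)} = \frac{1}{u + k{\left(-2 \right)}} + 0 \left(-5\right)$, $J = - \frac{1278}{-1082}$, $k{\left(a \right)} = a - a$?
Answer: $\frac{607277449}{18731584} \approx 32.42$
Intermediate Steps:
$k{\left(a \right)} = 0$
$J = \frac{639}{541}$ ($J = \left(-1278\right) \left(- \frac{1}{1082}\right) = \frac{639}{541} \approx 1.1811$)
$T{\left(u \right)} = -7 + \frac{1}{u}$ ($T{\left(u \right)} = -7 + \left(\frac{1}{u + 0} + 0 \left(-5\right)\right) = -7 + \left(\frac{1}{u} + 0\right) = -7 + \frac{1}{u}$)
$\left(T{\left(8 \right)} + J\right)^{2} = \left(\left(-7 + \frac{1}{8}\right) + \frac{639}{541}\right)^{2} = \left(- \frac{55}{8} + \frac{639}{541}\right)^{2} = \left(- \frac{24643}{4328}\right)^{2} = \frac{607277449}{18731584}$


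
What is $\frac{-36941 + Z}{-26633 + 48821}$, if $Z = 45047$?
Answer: $\frac{1351}{3698} \approx 0.36533$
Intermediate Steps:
$\frac{-36941 + Z}{-26633 + 48821} = \frac{-36941 + 45047}{-26633 + 48821} = \frac{8106}{22188} = 8106 \cdot \frac{1}{22188} = \frac{1351}{3698}$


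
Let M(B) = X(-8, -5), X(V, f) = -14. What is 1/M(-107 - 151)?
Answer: -1/14 ≈ -0.071429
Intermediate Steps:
M(B) = -14
1/M(-107 - 151) = 1/(-14) = -1/14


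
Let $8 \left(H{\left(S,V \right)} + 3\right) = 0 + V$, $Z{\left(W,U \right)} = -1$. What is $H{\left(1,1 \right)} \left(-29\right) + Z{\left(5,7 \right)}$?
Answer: $\frac{659}{8} \approx 82.375$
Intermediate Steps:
$H{\left(S,V \right)} = -3 + \frac{V}{8}$ ($H{\left(S,V \right)} = -3 + \frac{0 + V}{8} = -3 + \frac{V}{8}$)
$H{\left(1,1 \right)} \left(-29\right) + Z{\left(5,7 \right)} = \left(-3 + \frac{1}{8} \cdot 1\right) \left(-29\right) - 1 = \left(-3 + \frac{1}{8}\right) \left(-29\right) - 1 = \left(- \frac{23}{8}\right) \left(-29\right) - 1 = \frac{667}{8} - 1 = \frac{659}{8}$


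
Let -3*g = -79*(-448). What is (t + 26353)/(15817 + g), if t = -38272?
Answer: -35757/12059 ≈ -2.9652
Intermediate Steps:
g = -35392/3 (g = -(-79)*(-448)/3 = -1/3*35392 = -35392/3 ≈ -11797.)
(t + 26353)/(15817 + g) = (-38272 + 26353)/(15817 - 35392/3) = -11919/12059/3 = -11919*3/12059 = -35757/12059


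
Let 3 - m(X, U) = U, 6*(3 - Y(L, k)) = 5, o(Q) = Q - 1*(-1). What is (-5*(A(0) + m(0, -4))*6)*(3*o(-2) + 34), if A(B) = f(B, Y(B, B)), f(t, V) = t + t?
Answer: -6510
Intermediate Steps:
o(Q) = 1 + Q (o(Q) = Q + 1 = 1 + Q)
Y(L, k) = 13/6 (Y(L, k) = 3 - ⅙*5 = 3 - ⅚ = 13/6)
m(X, U) = 3 - U
f(t, V) = 2*t
A(B) = 2*B
(-5*(A(0) + m(0, -4))*6)*(3*o(-2) + 34) = (-5*(2*0 + (3 - 1*(-4)))*6)*(3*(1 - 2) + 34) = (-5*(0 + (3 + 4))*6)*(3*(-1) + 34) = (-5*(0 + 7)*6)*(-3 + 34) = -35*6*31 = -5*42*31 = -210*31 = -6510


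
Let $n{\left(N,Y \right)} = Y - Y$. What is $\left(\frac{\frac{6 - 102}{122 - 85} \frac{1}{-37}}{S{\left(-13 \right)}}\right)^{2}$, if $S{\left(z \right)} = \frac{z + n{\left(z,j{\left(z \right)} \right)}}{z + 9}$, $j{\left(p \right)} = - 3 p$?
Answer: $\frac{147456}{316733209} \approx 0.00046555$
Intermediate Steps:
$n{\left(N,Y \right)} = 0$
$S{\left(z \right)} = \frac{z}{9 + z}$ ($S{\left(z \right)} = \frac{z + 0}{z + 9} = \frac{z}{9 + z}$)
$\left(\frac{\frac{6 - 102}{122 - 85} \frac{1}{-37}}{S{\left(-13 \right)}}\right)^{2} = \left(\frac{\frac{6 - 102}{122 - 85} \frac{1}{-37}}{\left(-13\right) \frac{1}{9 - 13}}\right)^{2} = \left(\frac{- \frac{96}{37} \left(- \frac{1}{37}\right)}{\left(-13\right) \frac{1}{-4}}\right)^{2} = \left(\frac{\left(-96\right) \frac{1}{37} \left(- \frac{1}{37}\right)}{\left(-13\right) \left(- \frac{1}{4}\right)}\right)^{2} = \left(\frac{\left(- \frac{96}{37}\right) \left(- \frac{1}{37}\right)}{\frac{13}{4}}\right)^{2} = \left(\frac{96}{1369} \cdot \frac{4}{13}\right)^{2} = \left(\frac{384}{17797}\right)^{2} = \frac{147456}{316733209}$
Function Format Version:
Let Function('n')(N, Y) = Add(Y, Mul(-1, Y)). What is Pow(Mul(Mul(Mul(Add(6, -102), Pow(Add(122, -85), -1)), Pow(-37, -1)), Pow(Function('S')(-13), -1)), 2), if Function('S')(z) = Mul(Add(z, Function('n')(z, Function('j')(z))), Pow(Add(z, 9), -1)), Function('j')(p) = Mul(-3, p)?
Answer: Rational(147456, 316733209) ≈ 0.00046555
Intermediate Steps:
Function('n')(N, Y) = 0
Function('S')(z) = Mul(z, Pow(Add(9, z), -1)) (Function('S')(z) = Mul(Add(z, 0), Pow(Add(z, 9), -1)) = Mul(z, Pow(Add(9, z), -1)))
Pow(Mul(Mul(Mul(Add(6, -102), Pow(Add(122, -85), -1)), Pow(-37, -1)), Pow(Function('S')(-13), -1)), 2) = Pow(Mul(Mul(Mul(Add(6, -102), Pow(Add(122, -85), -1)), Pow(-37, -1)), Pow(Mul(-13, Pow(Add(9, -13), -1)), -1)), 2) = Pow(Mul(Mul(Mul(-96, Pow(37, -1)), Rational(-1, 37)), Pow(Mul(-13, Pow(-4, -1)), -1)), 2) = Pow(Mul(Mul(Mul(-96, Rational(1, 37)), Rational(-1, 37)), Pow(Mul(-13, Rational(-1, 4)), -1)), 2) = Pow(Mul(Mul(Rational(-96, 37), Rational(-1, 37)), Pow(Rational(13, 4), -1)), 2) = Pow(Mul(Rational(96, 1369), Rational(4, 13)), 2) = Pow(Rational(384, 17797), 2) = Rational(147456, 316733209)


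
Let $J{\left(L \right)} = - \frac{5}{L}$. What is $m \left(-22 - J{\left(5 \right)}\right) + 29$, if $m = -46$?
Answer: $995$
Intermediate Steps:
$m \left(-22 - J{\left(5 \right)}\right) + 29 = - 46 \left(-22 - - \frac{5}{5}\right) + 29 = - 46 \left(-22 - \left(-5\right) \frac{1}{5}\right) + 29 = - 46 \left(-22 - -1\right) + 29 = - 46 \left(-22 + 1\right) + 29 = \left(-46\right) \left(-21\right) + 29 = 966 + 29 = 995$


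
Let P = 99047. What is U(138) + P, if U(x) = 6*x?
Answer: 99875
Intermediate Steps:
U(138) + P = 6*138 + 99047 = 828 + 99047 = 99875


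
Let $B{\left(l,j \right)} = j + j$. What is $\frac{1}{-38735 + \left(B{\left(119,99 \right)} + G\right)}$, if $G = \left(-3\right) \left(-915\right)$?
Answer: $- \frac{1}{35792} \approx -2.7939 \cdot 10^{-5}$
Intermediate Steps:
$B{\left(l,j \right)} = 2 j$
$G = 2745$
$\frac{1}{-38735 + \left(B{\left(119,99 \right)} + G\right)} = \frac{1}{-38735 + \left(2 \cdot 99 + 2745\right)} = \frac{1}{-38735 + \left(198 + 2745\right)} = \frac{1}{-38735 + 2943} = \frac{1}{-35792} = - \frac{1}{35792}$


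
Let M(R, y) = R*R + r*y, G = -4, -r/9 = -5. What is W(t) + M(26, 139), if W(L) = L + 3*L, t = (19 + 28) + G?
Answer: 7103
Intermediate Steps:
r = 45 (r = -9*(-5) = 45)
M(R, y) = R**2 + 45*y (M(R, y) = R*R + 45*y = R**2 + 45*y)
t = 43 (t = (19 + 28) - 4 = 47 - 4 = 43)
W(L) = 4*L
W(t) + M(26, 139) = 4*43 + (26**2 + 45*139) = 172 + (676 + 6255) = 172 + 6931 = 7103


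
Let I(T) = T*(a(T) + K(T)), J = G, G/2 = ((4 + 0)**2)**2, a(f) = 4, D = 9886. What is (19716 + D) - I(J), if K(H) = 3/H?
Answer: 27551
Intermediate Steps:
G = 512 (G = 2*((4 + 0)**2)**2 = 2*(4**2)**2 = 2*16**2 = 2*256 = 512)
J = 512
I(T) = T*(4 + 3/T)
(19716 + D) - I(J) = (19716 + 9886) - (3 + 4*512) = 29602 - (3 + 2048) = 29602 - 1*2051 = 29602 - 2051 = 27551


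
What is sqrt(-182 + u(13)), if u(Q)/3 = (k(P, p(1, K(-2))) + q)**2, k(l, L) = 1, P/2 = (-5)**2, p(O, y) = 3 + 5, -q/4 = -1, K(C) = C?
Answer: I*sqrt(107) ≈ 10.344*I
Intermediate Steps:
q = 4 (q = -4*(-1) = 4)
p(O, y) = 8
P = 50 (P = 2*(-5)**2 = 2*25 = 50)
u(Q) = 75 (u(Q) = 3*(1 + 4)**2 = 3*5**2 = 3*25 = 75)
sqrt(-182 + u(13)) = sqrt(-182 + 75) = sqrt(-107) = I*sqrt(107)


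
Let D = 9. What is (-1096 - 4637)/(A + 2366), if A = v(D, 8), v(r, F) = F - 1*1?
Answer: -273/113 ≈ -2.4159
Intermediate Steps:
v(r, F) = -1 + F (v(r, F) = F - 1 = -1 + F)
A = 7 (A = -1 + 8 = 7)
(-1096 - 4637)/(A + 2366) = (-1096 - 4637)/(7 + 2366) = -5733/2373 = -5733*1/2373 = -273/113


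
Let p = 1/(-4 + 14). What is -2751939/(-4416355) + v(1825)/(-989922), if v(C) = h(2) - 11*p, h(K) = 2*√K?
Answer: 5448419633497/8743693948620 - √2/494961 ≈ 0.62312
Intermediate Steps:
p = ⅒ (p = 1/10 = ⅒ ≈ 0.10000)
v(C) = -11/10 + 2*√2 (v(C) = 2*√2 - 11*⅒ = 2*√2 - 11/10 = -11/10 + 2*√2)
-2751939/(-4416355) + v(1825)/(-989922) = -2751939/(-4416355) + (-11/10 + 2*√2)/(-989922) = -2751939*(-1/4416355) + (-11/10 + 2*√2)*(-1/989922) = 2751939/4416355 + (11/9899220 - √2/494961) = 5448419633497/8743693948620 - √2/494961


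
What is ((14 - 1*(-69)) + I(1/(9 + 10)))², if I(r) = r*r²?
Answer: 324100212804/47045881 ≈ 6889.0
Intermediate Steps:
I(r) = r³
((14 - 1*(-69)) + I(1/(9 + 10)))² = ((14 - 1*(-69)) + (1/(9 + 10))³)² = ((14 + 69) + (1/19)³)² = (83 + (1/19)³)² = (83 + 1/6859)² = (569298/6859)² = 324100212804/47045881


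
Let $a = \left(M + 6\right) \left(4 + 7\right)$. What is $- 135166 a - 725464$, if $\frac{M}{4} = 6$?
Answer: $-45330244$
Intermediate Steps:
$M = 24$ ($M = 4 \cdot 6 = 24$)
$a = 330$ ($a = \left(24 + 6\right) \left(4 + 7\right) = 30 \cdot 11 = 330$)
$- 135166 a - 725464 = \left(-135166\right) 330 - 725464 = -44604780 - 725464 = -45330244$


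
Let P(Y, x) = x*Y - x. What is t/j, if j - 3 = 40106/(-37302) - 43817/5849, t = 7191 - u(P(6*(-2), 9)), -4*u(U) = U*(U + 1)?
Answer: -1154605374216/607251767 ≈ -1901.4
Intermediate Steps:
P(Y, x) = -x + Y*x (P(Y, x) = Y*x - x = -x + Y*x)
u(U) = -U*(1 + U)/4 (u(U) = -U*(U + 1)/4 = -U*(1 + U)/4)
t = 10584 (t = 7191 - (-1)*9*(-1 + 6*(-2))*(1 + 9*(-1 + 6*(-2)))/4 = 7191 - (-1)*9*(-1 - 12)*(1 + 9*(-1 - 12))/4 = 7191 - (-1)*9*(-13)*(1 + 9*(-13))/4 = 7191 - (-1)*(-117)*(1 - 117)/4 = 7191 - (-1)*(-117)*(-116)/4 = 7191 - 1*(-3393) = 7191 + 3393 = 10584)
j = -607251767/109089699 (j = 3 + (40106/(-37302) - 43817/5849) = 3 + (40106*(-1/37302) - 43817*1/5849) = 3 + (-20053/18651 - 43817/5849) = 3 - 934520864/109089699 = -607251767/109089699 ≈ -5.5665)
t/j = 10584/(-607251767/109089699) = 10584*(-109089699/607251767) = -1154605374216/607251767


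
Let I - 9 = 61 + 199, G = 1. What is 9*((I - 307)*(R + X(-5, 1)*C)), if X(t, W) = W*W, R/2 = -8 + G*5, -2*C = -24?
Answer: -2052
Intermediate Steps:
C = 12 (C = -½*(-24) = 12)
R = -6 (R = 2*(-8 + 1*5) = 2*(-8 + 5) = 2*(-3) = -6)
I = 269 (I = 9 + (61 + 199) = 9 + 260 = 269)
X(t, W) = W²
9*((I - 307)*(R + X(-5, 1)*C)) = 9*((269 - 307)*(-6 + 1²*12)) = 9*(-38*(-6 + 1*12)) = 9*(-38*(-6 + 12)) = 9*(-38*6) = 9*(-228) = -2052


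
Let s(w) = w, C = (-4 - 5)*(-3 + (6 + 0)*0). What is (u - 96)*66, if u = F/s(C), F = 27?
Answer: -6270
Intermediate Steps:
C = 27 (C = -9*(-3 + 6*0) = -9*(-3 + 0) = -9*(-3) = 27)
u = 1 (u = 27/27 = 27*(1/27) = 1)
(u - 96)*66 = (1 - 96)*66 = -95*66 = -6270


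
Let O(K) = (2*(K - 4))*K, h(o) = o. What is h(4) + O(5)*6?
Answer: 64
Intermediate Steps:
O(K) = K*(-8 + 2*K) (O(K) = (2*(-4 + K))*K = (-8 + 2*K)*K = K*(-8 + 2*K))
h(4) + O(5)*6 = 4 + (2*5*(-4 + 5))*6 = 4 + (2*5*1)*6 = 4 + 10*6 = 4 + 60 = 64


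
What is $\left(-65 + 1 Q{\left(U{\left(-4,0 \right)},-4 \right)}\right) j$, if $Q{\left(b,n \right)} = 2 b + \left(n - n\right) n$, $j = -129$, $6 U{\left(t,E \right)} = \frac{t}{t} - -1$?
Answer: $8299$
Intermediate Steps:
$U{\left(t,E \right)} = \frac{1}{3}$ ($U{\left(t,E \right)} = \frac{\frac{t}{t} - -1}{6} = \frac{1 + 1}{6} = \frac{1}{6} \cdot 2 = \frac{1}{3}$)
$Q{\left(b,n \right)} = 2 b$ ($Q{\left(b,n \right)} = 2 b + 0 n = 2 b + 0 = 2 b$)
$\left(-65 + 1 Q{\left(U{\left(-4,0 \right)},-4 \right)}\right) j = \left(-65 + 1 \cdot 2 \cdot \frac{1}{3}\right) \left(-129\right) = \left(-65 + 1 \cdot \frac{2}{3}\right) \left(-129\right) = \left(-65 + \frac{2}{3}\right) \left(-129\right) = \left(- \frac{193}{3}\right) \left(-129\right) = 8299$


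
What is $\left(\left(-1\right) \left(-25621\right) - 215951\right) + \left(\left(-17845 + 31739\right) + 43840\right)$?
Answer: $-132596$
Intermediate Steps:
$\left(\left(-1\right) \left(-25621\right) - 215951\right) + \left(\left(-17845 + 31739\right) + 43840\right) = \left(25621 - 215951\right) + \left(13894 + 43840\right) = -190330 + 57734 = -132596$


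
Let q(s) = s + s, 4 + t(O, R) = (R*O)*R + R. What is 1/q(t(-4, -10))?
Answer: -1/828 ≈ -0.0012077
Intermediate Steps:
t(O, R) = -4 + R + O*R² (t(O, R) = -4 + ((R*O)*R + R) = -4 + ((O*R)*R + R) = -4 + (O*R² + R) = -4 + (R + O*R²) = -4 + R + O*R²)
q(s) = 2*s
1/q(t(-4, -10)) = 1/(2*(-4 - 10 - 4*(-10)²)) = 1/(2*(-4 - 10 - 4*100)) = 1/(2*(-4 - 10 - 400)) = 1/(2*(-414)) = 1/(-828) = -1/828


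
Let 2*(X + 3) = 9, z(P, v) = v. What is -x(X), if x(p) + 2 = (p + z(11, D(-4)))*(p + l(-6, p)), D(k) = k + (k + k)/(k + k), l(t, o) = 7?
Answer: 59/4 ≈ 14.750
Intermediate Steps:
D(k) = 1 + k (D(k) = k + (2*k)/((2*k)) = k + (2*k)*(1/(2*k)) = k + 1 = 1 + k)
X = 3/2 (X = -3 + (½)*9 = -3 + 9/2 = 3/2 ≈ 1.5000)
x(p) = -2 + (-3 + p)*(7 + p) (x(p) = -2 + (p + (1 - 4))*(p + 7) = -2 + (p - 3)*(7 + p) = -2 + (-3 + p)*(7 + p))
-x(X) = -(-23 + (3/2)² + 4*(3/2)) = -(-23 + 9/4 + 6) = -1*(-59/4) = 59/4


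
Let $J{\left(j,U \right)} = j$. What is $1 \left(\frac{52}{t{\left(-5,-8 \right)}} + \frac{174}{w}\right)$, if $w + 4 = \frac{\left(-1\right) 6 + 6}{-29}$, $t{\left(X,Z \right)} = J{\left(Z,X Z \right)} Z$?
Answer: $- \frac{683}{16} \approx -42.688$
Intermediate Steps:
$t{\left(X,Z \right)} = Z^{2}$ ($t{\left(X,Z \right)} = Z Z = Z^{2}$)
$w = -4$ ($w = -4 + \frac{\left(-1\right) 6 + 6}{-29} = -4 + \left(-6 + 6\right) \left(- \frac{1}{29}\right) = -4 + 0 \left(- \frac{1}{29}\right) = -4 + 0 = -4$)
$1 \left(\frac{52}{t{\left(-5,-8 \right)}} + \frac{174}{w}\right) = 1 \left(\frac{52}{\left(-8\right)^{2}} + \frac{174}{-4}\right) = 1 \left(\frac{52}{64} + 174 \left(- \frac{1}{4}\right)\right) = 1 \left(52 \cdot \frac{1}{64} - \frac{87}{2}\right) = 1 \left(\frac{13}{16} - \frac{87}{2}\right) = 1 \left(- \frac{683}{16}\right) = - \frac{683}{16}$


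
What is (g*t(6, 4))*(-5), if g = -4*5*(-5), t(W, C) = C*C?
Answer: -8000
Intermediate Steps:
t(W, C) = C²
g = 100 (g = -20*(-5) = 100)
(g*t(6, 4))*(-5) = (100*4²)*(-5) = (100*16)*(-5) = 1600*(-5) = -8000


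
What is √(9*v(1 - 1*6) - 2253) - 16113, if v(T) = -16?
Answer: -16113 + I*√2397 ≈ -16113.0 + 48.959*I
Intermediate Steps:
√(9*v(1 - 1*6) - 2253) - 16113 = √(9*(-16) - 2253) - 16113 = √(-144 - 2253) - 16113 = √(-2397) - 16113 = I*√2397 - 16113 = -16113 + I*√2397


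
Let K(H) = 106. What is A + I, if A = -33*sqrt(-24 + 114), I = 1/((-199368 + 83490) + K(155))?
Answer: -1/115772 - 99*sqrt(10) ≈ -313.07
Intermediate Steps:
I = -1/115772 (I = 1/((-199368 + 83490) + 106) = 1/(-115878 + 106) = 1/(-115772) = -1/115772 ≈ -8.6377e-6)
A = -99*sqrt(10) ≈ -313.07
A + I = -99*sqrt(10) - 1/115772 = -1/115772 - 99*sqrt(10)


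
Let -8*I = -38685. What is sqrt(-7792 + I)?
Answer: I*sqrt(47302)/4 ≈ 54.373*I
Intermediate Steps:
I = 38685/8 (I = -1/8*(-38685) = 38685/8 ≈ 4835.6)
sqrt(-7792 + I) = sqrt(-7792 + 38685/8) = sqrt(-23651/8) = I*sqrt(47302)/4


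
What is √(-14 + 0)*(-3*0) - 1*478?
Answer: -478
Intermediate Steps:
√(-14 + 0)*(-3*0) - 1*478 = √(-14)*0 - 478 = (I*√14)*0 - 478 = 0 - 478 = -478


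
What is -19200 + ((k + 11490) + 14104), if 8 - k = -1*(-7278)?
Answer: -876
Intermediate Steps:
k = -7270 (k = 8 - (-1)*(-7278) = 8 - 1*7278 = 8 - 7278 = -7270)
-19200 + ((k + 11490) + 14104) = -19200 + ((-7270 + 11490) + 14104) = -19200 + (4220 + 14104) = -19200 + 18324 = -876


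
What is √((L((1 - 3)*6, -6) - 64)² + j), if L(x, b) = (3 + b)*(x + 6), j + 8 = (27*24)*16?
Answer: 2*√3119 ≈ 111.70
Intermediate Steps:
j = 10360 (j = -8 + (27*24)*16 = -8 + 648*16 = -8 + 10368 = 10360)
L(x, b) = (3 + b)*(6 + x)
√((L((1 - 3)*6, -6) - 64)² + j) = √(((18 + 3*((1 - 3)*6) + 6*(-6) - 6*(1 - 3)*6) - 64)² + 10360) = √(((18 + 3*(-2*6) - 36 - (-12)*6) - 64)² + 10360) = √(((18 + 3*(-12) - 36 - 6*(-12)) - 64)² + 10360) = √(((18 - 36 - 36 + 72) - 64)² + 10360) = √((18 - 64)² + 10360) = √((-46)² + 10360) = √(2116 + 10360) = √12476 = 2*√3119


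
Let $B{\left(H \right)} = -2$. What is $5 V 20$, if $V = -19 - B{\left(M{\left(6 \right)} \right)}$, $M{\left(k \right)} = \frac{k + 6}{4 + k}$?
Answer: $-1700$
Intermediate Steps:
$M{\left(k \right)} = \frac{6 + k}{4 + k}$
$V = -17$ ($V = -19 - -2 = -19 + 2 = -17$)
$5 V 20 = 5 \left(-17\right) 20 = \left(-85\right) 20 = -1700$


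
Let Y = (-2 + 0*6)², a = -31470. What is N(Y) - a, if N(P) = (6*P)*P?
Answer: 31566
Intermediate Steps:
Y = 4 (Y = (-2 + 0)² = (-2)² = 4)
N(P) = 6*P²
N(Y) - a = 6*4² - 1*(-31470) = 6*16 + 31470 = 96 + 31470 = 31566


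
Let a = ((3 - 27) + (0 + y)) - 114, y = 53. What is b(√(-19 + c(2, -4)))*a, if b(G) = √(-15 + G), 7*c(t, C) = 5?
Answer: -85*√(-735 + 56*I*√14)/7 ≈ -46.464 - 332.47*I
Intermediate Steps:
c(t, C) = 5/7 (c(t, C) = (⅐)*5 = 5/7)
a = -85 (a = ((3 - 27) + (0 + 53)) - 114 = (-24 + 53) - 114 = 29 - 114 = -85)
b(√(-19 + c(2, -4)))*a = √(-15 + √(-19 + 5/7))*(-85) = √(-15 + √(-128/7))*(-85) = √(-15 + 8*I*√14/7)*(-85) = -85*√(-15 + 8*I*√14/7)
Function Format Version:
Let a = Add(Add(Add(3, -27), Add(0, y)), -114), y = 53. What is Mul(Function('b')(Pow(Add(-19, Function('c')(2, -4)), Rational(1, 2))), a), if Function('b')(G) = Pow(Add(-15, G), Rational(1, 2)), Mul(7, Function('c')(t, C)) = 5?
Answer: Mul(Rational(-85, 7), Pow(Add(-735, Mul(56, I, Pow(14, Rational(1, 2)))), Rational(1, 2))) ≈ Add(-46.464, Mul(-332.47, I))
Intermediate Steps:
Function('c')(t, C) = Rational(5, 7) (Function('c')(t, C) = Mul(Rational(1, 7), 5) = Rational(5, 7))
a = -85 (a = Add(Add(Add(3, -27), Add(0, 53)), -114) = Add(Add(-24, 53), -114) = Add(29, -114) = -85)
Mul(Function('b')(Pow(Add(-19, Function('c')(2, -4)), Rational(1, 2))), a) = Mul(Pow(Add(-15, Pow(Add(-19, Rational(5, 7)), Rational(1, 2))), Rational(1, 2)), -85) = Mul(Pow(Add(-15, Pow(Rational(-128, 7), Rational(1, 2))), Rational(1, 2)), -85) = Mul(Pow(Add(-15, Mul(Rational(8, 7), I, Pow(14, Rational(1, 2)))), Rational(1, 2)), -85) = Mul(-85, Pow(Add(-15, Mul(Rational(8, 7), I, Pow(14, Rational(1, 2)))), Rational(1, 2)))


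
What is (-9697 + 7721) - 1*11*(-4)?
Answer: -1932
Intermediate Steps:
(-9697 + 7721) - 1*11*(-4) = -1976 - 11*(-4) = -1976 + 44 = -1932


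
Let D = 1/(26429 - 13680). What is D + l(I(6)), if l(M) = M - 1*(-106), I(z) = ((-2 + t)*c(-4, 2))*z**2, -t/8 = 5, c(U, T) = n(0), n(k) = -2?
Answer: 39904371/12749 ≈ 3130.0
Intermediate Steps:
c(U, T) = -2
t = -40 (t = -8*5 = -40)
D = 1/12749 ≈ 7.8438e-5
I(z) = 84*z**2 (I(z) = ((-2 - 40)*(-2))*z**2 = (-42*(-2))*z**2 = 84*z**2)
l(M) = 106 + M (l(M) = M + 106 = 106 + M)
D + l(I(6)) = 1/12749 + (106 + 84*6**2) = 1/12749 + (106 + 84*36) = 1/12749 + (106 + 3024) = 1/12749 + 3130 = 39904371/12749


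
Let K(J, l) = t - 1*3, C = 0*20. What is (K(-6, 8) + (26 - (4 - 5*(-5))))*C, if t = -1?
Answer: 0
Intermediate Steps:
C = 0
K(J, l) = -4 (K(J, l) = -1 - 1*3 = -1 - 3 = -4)
(K(-6, 8) + (26 - (4 - 5*(-5))))*C = (-4 + (26 - (4 - 5*(-5))))*0 = (-4 + (26 - (4 + 25)))*0 = (-4 + (26 - 1*29))*0 = (-4 + (26 - 29))*0 = (-4 - 3)*0 = -7*0 = 0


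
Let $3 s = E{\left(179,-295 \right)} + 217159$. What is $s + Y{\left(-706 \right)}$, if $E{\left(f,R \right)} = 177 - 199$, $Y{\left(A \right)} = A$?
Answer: $71673$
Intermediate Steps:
$E{\left(f,R \right)} = -22$
$s = 72379$ ($s = \frac{-22 + 217159}{3} = \frac{1}{3} \cdot 217137 = 72379$)
$s + Y{\left(-706 \right)} = 72379 - 706 = 71673$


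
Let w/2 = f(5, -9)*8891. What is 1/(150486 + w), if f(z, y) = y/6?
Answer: 1/123813 ≈ 8.0767e-6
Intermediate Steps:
f(z, y) = y/6 (f(z, y) = y*(1/6) = y/6)
w = -26673 (w = 2*(((1/6)*(-9))*8891) = 2*(-3/2*8891) = 2*(-26673/2) = -26673)
1/(150486 + w) = 1/(150486 - 26673) = 1/123813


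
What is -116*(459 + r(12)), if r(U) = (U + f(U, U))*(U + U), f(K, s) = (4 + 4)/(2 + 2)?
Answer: -92220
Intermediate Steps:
f(K, s) = 2 (f(K, s) = 8/4 = 8*(¼) = 2)
r(U) = 2*U*(2 + U) (r(U) = (U + 2)*(U + U) = (2 + U)*(2*U) = 2*U*(2 + U))
-116*(459 + r(12)) = -116*(459 + 2*12*(2 + 12)) = -116*(459 + 2*12*14) = -116*(459 + 336) = -116*795 = -92220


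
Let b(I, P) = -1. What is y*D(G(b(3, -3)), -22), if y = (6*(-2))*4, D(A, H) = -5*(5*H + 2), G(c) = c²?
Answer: -25920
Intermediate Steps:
D(A, H) = -10 - 25*H (D(A, H) = -5*(2 + 5*H) = -10 - 25*H)
y = -48 (y = -12*4 = -48)
y*D(G(b(3, -3)), -22) = -48*(-10 - 25*(-22)) = -48*(-10 + 550) = -48*540 = -25920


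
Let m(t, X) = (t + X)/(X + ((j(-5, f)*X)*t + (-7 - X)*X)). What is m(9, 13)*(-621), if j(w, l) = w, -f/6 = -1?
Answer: 6831/416 ≈ 16.421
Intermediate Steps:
f = 6 (f = -6*(-1) = 6)
m(t, X) = (X + t)/(X + X*(-7 - X) - 5*X*t) (m(t, X) = (t + X)/(X + ((-5*X)*t + (-7 - X)*X)) = (X + t)/(X + (-5*X*t + X*(-7 - X))) = (X + t)/(X + (X*(-7 - X) - 5*X*t)) = (X + t)/(X + X*(-7 - X) - 5*X*t))
m(9, 13)*(-621) = ((-1*13 - 1*9)/(13*(6 + 13 + 5*9)))*(-621) = ((-13 - 9)/(13*(6 + 13 + 45)))*(-621) = ((1/13)*(-22)/64)*(-621) = ((1/13)*(1/64)*(-22))*(-621) = -11/416*(-621) = 6831/416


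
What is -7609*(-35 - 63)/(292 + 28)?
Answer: 372841/160 ≈ 2330.3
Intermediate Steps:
-7609*(-35 - 63)/(292 + 28) = -(-745682)/320 = -7609*(-49/160) = 372841/160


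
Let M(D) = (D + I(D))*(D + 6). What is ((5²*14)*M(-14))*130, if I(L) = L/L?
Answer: 4732000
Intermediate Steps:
I(L) = 1
M(D) = (1 + D)*(6 + D) (M(D) = (D + 1)*(D + 6) = (1 + D)*(6 + D))
((5²*14)*M(-14))*130 = ((5²*14)*(6 + (-14)² + 7*(-14)))*130 = ((25*14)*(6 + 196 - 98))*130 = (350*104)*130 = 36400*130 = 4732000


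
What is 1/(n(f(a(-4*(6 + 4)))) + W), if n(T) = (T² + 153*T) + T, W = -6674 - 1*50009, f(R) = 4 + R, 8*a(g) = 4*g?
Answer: -1/58891 ≈ -1.6981e-5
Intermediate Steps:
a(g) = g/2 (a(g) = (4*g)/8 = g/2)
W = -56683 (W = -6674 - 50009 = -56683)
n(T) = T² + 154*T
1/(n(f(a(-4*(6 + 4)))) + W) = 1/((4 + (-4*(6 + 4))/2)*(154 + (4 + (-4*(6 + 4))/2)) - 56683) = 1/((4 + (-4*10)/2)*(154 + (4 + (-4*10)/2)) - 56683) = 1/((4 + (½)*(-40))*(154 + (4 + (½)*(-40))) - 56683) = 1/((4 - 20)*(154 + (4 - 20)) - 56683) = 1/(-16*(154 - 16) - 56683) = 1/(-16*138 - 56683) = 1/(-2208 - 56683) = 1/(-58891) = -1/58891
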